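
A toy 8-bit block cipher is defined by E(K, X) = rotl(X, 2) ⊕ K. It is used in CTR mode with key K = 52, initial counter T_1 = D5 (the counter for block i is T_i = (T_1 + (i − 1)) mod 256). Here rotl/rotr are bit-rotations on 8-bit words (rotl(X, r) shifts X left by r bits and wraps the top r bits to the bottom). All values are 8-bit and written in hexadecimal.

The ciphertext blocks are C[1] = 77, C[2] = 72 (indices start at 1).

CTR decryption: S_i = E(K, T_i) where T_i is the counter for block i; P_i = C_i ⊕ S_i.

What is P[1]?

P[1] = 72

P[1]: T = D5, S = E(K, T) = 05; 77 ⊕ 05 = 72.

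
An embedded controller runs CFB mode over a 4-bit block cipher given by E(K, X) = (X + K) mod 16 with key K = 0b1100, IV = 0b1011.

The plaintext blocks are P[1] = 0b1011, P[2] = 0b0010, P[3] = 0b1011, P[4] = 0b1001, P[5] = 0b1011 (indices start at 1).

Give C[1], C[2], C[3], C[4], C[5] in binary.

C[1] = 0b1100, C[2] = 0b1010, C[3] = 0b1101, C[4] = 0b0000, C[5] = 0b0111

CFB encryption: C_i = P_i ⊕ E(K, C_{i−1}), with C_{0} = IV.
C[1]: E(K, 0b1011) = 0b0111; 0b1011 ⊕ 0b0111 = 0b1100.
C[2]: E(K, 0b1100) = 0b1000; 0b0010 ⊕ 0b1000 = 0b1010.
C[3]: E(K, 0b1010) = 0b0110; 0b1011 ⊕ 0b0110 = 0b1101.
C[4]: E(K, 0b1101) = 0b1001; 0b1001 ⊕ 0b1001 = 0b0000.
C[5]: E(K, 0b0000) = 0b1100; 0b1011 ⊕ 0b1100 = 0b0111.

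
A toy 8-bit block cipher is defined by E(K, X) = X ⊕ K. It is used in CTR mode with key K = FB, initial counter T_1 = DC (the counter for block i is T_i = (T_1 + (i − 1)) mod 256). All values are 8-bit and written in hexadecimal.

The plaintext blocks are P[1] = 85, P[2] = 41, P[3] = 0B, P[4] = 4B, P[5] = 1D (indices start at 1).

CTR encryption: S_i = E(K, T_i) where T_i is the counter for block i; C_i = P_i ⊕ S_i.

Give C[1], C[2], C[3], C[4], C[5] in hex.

C[1]: T = DC, S = E(K, T) = 27; 85 ⊕ 27 = A2.
C[2]: T = DD, S = E(K, T) = 26; 41 ⊕ 26 = 67.
C[3]: T = DE, S = E(K, T) = 25; 0B ⊕ 25 = 2E.
C[4]: T = DF, S = E(K, T) = 24; 4B ⊕ 24 = 6F.
C[5]: T = E0, S = E(K, T) = 1B; 1D ⊕ 1B = 06.

C[1] = A2, C[2] = 67, C[3] = 2E, C[4] = 6F, C[5] = 06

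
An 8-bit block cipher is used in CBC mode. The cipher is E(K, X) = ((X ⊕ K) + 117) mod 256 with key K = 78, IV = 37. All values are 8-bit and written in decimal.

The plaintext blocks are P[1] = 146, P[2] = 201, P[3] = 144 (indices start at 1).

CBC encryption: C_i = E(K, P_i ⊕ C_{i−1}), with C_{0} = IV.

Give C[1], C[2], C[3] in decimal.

C[1]: P[1] ⊕ 37 = 183; E(K, 183) = 110.
C[2]: P[2] ⊕ 110 = 167; E(K, 167) = 94.
C[3]: P[3] ⊕ 94 = 206; E(K, 206) = 245.

C[1] = 110, C[2] = 94, C[3] = 245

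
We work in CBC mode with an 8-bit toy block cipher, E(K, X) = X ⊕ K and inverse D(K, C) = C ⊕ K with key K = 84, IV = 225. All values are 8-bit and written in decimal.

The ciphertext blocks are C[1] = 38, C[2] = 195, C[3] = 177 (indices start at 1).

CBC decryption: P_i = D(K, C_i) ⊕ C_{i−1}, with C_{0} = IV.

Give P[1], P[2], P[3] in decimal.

P[1] = 147, P[2] = 177, P[3] = 38

P[1]: D(K, 38) = 114; 114 ⊕ 225 = 147.
P[2]: D(K, 195) = 151; 151 ⊕ 38 = 177.
P[3]: D(K, 177) = 229; 229 ⊕ 195 = 38.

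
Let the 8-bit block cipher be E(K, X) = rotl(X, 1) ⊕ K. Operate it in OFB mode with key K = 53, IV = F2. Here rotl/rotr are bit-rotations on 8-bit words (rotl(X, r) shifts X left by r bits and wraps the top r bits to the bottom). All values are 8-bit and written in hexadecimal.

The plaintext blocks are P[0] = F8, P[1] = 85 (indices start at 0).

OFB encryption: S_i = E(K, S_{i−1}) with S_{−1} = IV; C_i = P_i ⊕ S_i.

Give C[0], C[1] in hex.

C[0] = 4E, C[1] = BB

C[0]: S = E(K, F2) = B6; F8 ⊕ B6 = 4E.
C[1]: S = E(K, B6) = 3E; 85 ⊕ 3E = BB.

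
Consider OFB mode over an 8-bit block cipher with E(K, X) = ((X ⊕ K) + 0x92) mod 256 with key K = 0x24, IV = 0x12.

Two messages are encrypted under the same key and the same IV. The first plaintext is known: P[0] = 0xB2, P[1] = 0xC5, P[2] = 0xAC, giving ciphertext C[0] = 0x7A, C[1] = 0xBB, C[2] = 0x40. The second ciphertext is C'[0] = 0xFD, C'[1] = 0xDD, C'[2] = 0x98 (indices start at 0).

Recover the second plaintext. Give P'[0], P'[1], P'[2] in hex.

P'[0] = 0x35, P'[1] = 0xA3, P'[2] = 0x74

In OFB with a reused IV, both messages share the same keystream S_i, so C_i ⊕ C'_i = P_i ⊕ P'_i and thus P'_i = P_i ⊕ C_i ⊕ C'_i.
P'[0]: 0xB2 ⊕ 0x7A ⊕ 0xFD = 0x35.
P'[1]: 0xC5 ⊕ 0xBB ⊕ 0xDD = 0xA3.
P'[2]: 0xAC ⊕ 0x40 ⊕ 0x98 = 0x74.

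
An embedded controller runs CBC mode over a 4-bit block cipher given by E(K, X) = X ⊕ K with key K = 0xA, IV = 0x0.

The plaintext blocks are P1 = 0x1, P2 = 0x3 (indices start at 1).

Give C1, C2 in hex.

CBC encryption: C_i = E(K, P_i ⊕ C_{i−1}), with C_{0} = IV.
C1: P1 ⊕ 0x0 = 0x1; E(K, 0x1) = 0xB.
C2: P2 ⊕ 0xB = 0x8; E(K, 0x8) = 0x2.

C1 = 0xB, C2 = 0x2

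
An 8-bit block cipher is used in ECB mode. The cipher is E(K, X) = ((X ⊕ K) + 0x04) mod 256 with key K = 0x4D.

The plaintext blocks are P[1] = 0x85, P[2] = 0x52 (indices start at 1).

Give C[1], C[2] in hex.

ECB encryption: C_i = E(K, P_i).
C[1]: E(K, 0x85) = 0xCC.
C[2]: E(K, 0x52) = 0x23.

C[1] = 0xCC, C[2] = 0x23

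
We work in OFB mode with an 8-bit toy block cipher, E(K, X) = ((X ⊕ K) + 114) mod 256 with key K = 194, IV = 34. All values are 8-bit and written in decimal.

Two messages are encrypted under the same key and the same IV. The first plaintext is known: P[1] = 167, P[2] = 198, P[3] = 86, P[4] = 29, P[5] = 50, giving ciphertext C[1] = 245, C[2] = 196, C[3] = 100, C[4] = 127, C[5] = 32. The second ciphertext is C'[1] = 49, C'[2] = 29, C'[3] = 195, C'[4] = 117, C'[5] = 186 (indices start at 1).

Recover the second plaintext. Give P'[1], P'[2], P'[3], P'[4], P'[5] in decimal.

In OFB with a reused IV, both messages share the same keystream S_i, so C_i ⊕ C'_i = P_i ⊕ P'_i and thus P'_i = P_i ⊕ C_i ⊕ C'_i.
P'[1]: 167 ⊕ 245 ⊕ 49 = 99.
P'[2]: 198 ⊕ 196 ⊕ 29 = 31.
P'[3]: 86 ⊕ 100 ⊕ 195 = 241.
P'[4]: 29 ⊕ 127 ⊕ 117 = 23.
P'[5]: 50 ⊕ 32 ⊕ 186 = 168.

P'[1] = 99, P'[2] = 31, P'[3] = 241, P'[4] = 23, P'[5] = 168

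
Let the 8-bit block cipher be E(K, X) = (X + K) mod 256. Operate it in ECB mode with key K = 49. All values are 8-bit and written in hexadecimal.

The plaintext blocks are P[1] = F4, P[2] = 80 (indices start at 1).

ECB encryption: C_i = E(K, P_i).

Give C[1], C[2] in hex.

C[1]: E(K, F4) = 3D.
C[2]: E(K, 80) = C9.

C[1] = 3D, C[2] = C9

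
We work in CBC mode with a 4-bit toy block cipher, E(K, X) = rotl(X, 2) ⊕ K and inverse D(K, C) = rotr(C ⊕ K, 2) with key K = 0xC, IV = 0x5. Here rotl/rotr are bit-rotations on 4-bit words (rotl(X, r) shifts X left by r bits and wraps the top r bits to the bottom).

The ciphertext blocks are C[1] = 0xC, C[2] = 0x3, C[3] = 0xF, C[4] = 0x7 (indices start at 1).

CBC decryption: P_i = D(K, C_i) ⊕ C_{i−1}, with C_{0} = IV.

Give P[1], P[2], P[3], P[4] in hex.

P[1]: D(K, 0xC) = 0x0; 0x0 ⊕ 0x5 = 0x5.
P[2]: D(K, 0x3) = 0xF; 0xF ⊕ 0xC = 0x3.
P[3]: D(K, 0xF) = 0xC; 0xC ⊕ 0x3 = 0xF.
P[4]: D(K, 0x7) = 0xE; 0xE ⊕ 0xF = 0x1.

P[1] = 0x5, P[2] = 0x3, P[3] = 0xF, P[4] = 0x1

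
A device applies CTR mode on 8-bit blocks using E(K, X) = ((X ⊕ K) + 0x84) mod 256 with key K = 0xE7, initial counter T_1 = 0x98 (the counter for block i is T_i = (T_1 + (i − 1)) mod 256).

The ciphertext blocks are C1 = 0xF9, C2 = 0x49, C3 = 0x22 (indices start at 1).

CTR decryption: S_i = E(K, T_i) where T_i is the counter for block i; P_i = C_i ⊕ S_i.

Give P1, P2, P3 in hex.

P1 = 0xFA, P2 = 0x4B, P3 = 0x23

P1: T = 0x98, S = E(K, T) = 0x03; 0xF9 ⊕ 0x03 = 0xFA.
P2: T = 0x99, S = E(K, T) = 0x02; 0x49 ⊕ 0x02 = 0x4B.
P3: T = 0x9A, S = E(K, T) = 0x01; 0x22 ⊕ 0x01 = 0x23.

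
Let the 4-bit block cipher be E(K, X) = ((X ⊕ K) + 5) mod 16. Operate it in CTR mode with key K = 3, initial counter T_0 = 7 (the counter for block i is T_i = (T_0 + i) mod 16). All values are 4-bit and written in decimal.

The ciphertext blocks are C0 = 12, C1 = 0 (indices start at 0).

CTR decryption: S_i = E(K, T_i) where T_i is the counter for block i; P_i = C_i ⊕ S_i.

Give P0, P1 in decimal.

P0 = 5, P1 = 0

P0: T = 7, S = E(K, T) = 9; 12 ⊕ 9 = 5.
P1: T = 8, S = E(K, T) = 0; 0 ⊕ 0 = 0.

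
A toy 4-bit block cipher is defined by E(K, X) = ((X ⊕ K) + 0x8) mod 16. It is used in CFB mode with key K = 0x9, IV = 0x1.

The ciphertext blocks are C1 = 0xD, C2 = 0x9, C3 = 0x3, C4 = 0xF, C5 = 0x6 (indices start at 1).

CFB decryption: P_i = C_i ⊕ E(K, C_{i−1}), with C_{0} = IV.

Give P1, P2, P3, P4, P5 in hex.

P1 = 0xD, P2 = 0x5, P3 = 0xB, P4 = 0xD, P5 = 0x8

P1: E(K, 0x1) = 0x0; 0xD ⊕ 0x0 = 0xD.
P2: E(K, 0xD) = 0xC; 0x9 ⊕ 0xC = 0x5.
P3: E(K, 0x9) = 0x8; 0x3 ⊕ 0x8 = 0xB.
P4: E(K, 0x3) = 0x2; 0xF ⊕ 0x2 = 0xD.
P5: E(K, 0xF) = 0xE; 0x6 ⊕ 0xE = 0x8.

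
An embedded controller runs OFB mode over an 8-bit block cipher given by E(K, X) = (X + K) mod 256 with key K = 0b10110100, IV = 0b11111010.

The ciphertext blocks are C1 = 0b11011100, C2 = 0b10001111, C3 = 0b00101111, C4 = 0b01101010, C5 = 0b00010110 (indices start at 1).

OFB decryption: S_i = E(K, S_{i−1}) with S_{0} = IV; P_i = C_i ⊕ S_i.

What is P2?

P1: S = E(K, 0b11111010) = 0b10101110; 0b11011100 ⊕ 0b10101110 = 0b01110010.
P2: S = E(K, 0b10101110) = 0b01100010; 0b10001111 ⊕ 0b01100010 = 0b11101101.

P2 = 0b11101101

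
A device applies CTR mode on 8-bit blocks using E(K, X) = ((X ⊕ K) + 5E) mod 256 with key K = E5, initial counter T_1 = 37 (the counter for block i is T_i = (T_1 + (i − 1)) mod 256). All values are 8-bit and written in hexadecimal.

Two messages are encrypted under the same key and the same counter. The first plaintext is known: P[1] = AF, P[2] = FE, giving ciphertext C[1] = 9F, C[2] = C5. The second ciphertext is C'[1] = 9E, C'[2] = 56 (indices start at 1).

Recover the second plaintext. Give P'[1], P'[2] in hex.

P'[1] = AE, P'[2] = 6D

In CTR with a reused counter, both messages share the same keystream S_i, so C_i ⊕ C'_i = P_i ⊕ P'_i and thus P'_i = P_i ⊕ C_i ⊕ C'_i.
P'[1]: AF ⊕ 9F ⊕ 9E = AE.
P'[2]: FE ⊕ C5 ⊕ 56 = 6D.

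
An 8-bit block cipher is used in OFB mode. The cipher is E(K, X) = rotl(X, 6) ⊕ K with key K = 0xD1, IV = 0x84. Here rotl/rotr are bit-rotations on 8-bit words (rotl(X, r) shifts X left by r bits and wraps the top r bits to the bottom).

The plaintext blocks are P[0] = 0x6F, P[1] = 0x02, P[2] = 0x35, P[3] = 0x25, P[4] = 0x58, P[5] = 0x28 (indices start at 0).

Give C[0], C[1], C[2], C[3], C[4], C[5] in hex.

OFB encryption: S_i = E(K, S_{i−1}) with S_{−1} = IV; C_i = P_i ⊕ S_i.
C[0]: S = E(K, 0x84) = 0xF0; 0x6F ⊕ 0xF0 = 0x9F.
C[1]: S = E(K, 0xF0) = 0xED; 0x02 ⊕ 0xED = 0xEF.
C[2]: S = E(K, 0xED) = 0xAA; 0x35 ⊕ 0xAA = 0x9F.
C[3]: S = E(K, 0xAA) = 0x7B; 0x25 ⊕ 0x7B = 0x5E.
C[4]: S = E(K, 0x7B) = 0x0F; 0x58 ⊕ 0x0F = 0x57.
C[5]: S = E(K, 0x0F) = 0x12; 0x28 ⊕ 0x12 = 0x3A.

C[0] = 0x9F, C[1] = 0xEF, C[2] = 0x9F, C[3] = 0x5E, C[4] = 0x57, C[5] = 0x3A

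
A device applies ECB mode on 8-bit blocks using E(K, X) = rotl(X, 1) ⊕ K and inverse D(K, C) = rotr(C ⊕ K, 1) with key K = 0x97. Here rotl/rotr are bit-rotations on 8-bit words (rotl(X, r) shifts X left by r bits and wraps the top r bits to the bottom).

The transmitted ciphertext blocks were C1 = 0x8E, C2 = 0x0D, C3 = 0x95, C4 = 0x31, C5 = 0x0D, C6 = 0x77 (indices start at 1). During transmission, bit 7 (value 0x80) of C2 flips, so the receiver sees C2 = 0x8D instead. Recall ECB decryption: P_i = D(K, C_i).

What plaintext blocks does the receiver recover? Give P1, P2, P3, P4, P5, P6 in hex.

Only C2 changed, to 0x8D. In ECB, a change in C_i affects only P_i. Decrypting the received ciphertext:
P1: D(K, 0x8E) = 0x8C.
P2: D(K, 0x8D) = 0x0D.
P3: D(K, 0x95) = 0x01.
P4: D(K, 0x31) = 0x53.
P5: D(K, 0x0D) = 0x4D.
P6: D(K, 0x77) = 0x70.
Blocks that differ from the original plaintext: P2.

P1 = 0x8C, P2 = 0x0D, P3 = 0x01, P4 = 0x53, P5 = 0x4D, P6 = 0x70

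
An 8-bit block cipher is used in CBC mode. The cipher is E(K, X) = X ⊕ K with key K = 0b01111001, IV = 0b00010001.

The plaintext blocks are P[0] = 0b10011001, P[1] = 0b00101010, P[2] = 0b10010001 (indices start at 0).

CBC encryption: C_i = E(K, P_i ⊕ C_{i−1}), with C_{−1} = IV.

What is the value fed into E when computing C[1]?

0b11011011

C[0]: P[0] ⊕ 0b00010001 = 0b10001000; E(K, 0b10001000) = 0b11110001.
C[1]: P[1] ⊕ 0b11110001 = 0b11011011; E(K, 0b11011011) = 0b10100010.
So the input to E for block [1] is 0b11011011.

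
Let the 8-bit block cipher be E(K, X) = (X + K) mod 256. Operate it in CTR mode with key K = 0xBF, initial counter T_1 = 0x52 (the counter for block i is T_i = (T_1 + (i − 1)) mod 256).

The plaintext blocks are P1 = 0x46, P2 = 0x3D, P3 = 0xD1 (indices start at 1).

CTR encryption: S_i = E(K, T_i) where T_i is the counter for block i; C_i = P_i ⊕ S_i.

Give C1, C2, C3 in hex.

C1: T = 0x52, S = E(K, T) = 0x11; 0x46 ⊕ 0x11 = 0x57.
C2: T = 0x53, S = E(K, T) = 0x12; 0x3D ⊕ 0x12 = 0x2F.
C3: T = 0x54, S = E(K, T) = 0x13; 0xD1 ⊕ 0x13 = 0xC2.

C1 = 0x57, C2 = 0x2F, C3 = 0xC2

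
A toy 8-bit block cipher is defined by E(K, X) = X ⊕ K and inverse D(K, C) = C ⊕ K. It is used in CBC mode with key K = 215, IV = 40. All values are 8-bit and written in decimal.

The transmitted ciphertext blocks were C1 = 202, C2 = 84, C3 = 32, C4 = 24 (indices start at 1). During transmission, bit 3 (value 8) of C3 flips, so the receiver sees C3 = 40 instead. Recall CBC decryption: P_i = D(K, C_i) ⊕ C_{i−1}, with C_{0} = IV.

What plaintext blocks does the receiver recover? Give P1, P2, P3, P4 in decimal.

P1 = 53, P2 = 73, P3 = 171, P4 = 231

Only C3 changed, to 40. In CBC, a change in C_i garbles P_i and flips the same bit in P_{i+1}. Decrypting the received ciphertext:
P1: D(K, 202) = 29; 29 ⊕ 40 = 53.
P2: D(K, 84) = 131; 131 ⊕ 202 = 73.
P3: D(K, 40) = 255; 255 ⊕ 84 = 171.
P4: D(K, 24) = 207; 207 ⊕ 40 = 231.
Blocks that differ from the original plaintext: P3, P4.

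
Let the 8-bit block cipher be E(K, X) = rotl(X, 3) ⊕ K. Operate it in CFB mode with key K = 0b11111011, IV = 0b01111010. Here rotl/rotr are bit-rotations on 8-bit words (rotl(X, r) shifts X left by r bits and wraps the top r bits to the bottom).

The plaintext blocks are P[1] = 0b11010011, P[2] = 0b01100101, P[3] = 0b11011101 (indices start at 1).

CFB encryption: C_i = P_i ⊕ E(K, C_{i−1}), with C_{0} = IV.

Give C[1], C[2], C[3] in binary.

C[1]: E(K, 0b01111010) = 0b00101000; 0b11010011 ⊕ 0b00101000 = 0b11111011.
C[2]: E(K, 0b11111011) = 0b00100100; 0b01100101 ⊕ 0b00100100 = 0b01000001.
C[3]: E(K, 0b01000001) = 0b11110001; 0b11011101 ⊕ 0b11110001 = 0b00101100.

C[1] = 0b11111011, C[2] = 0b01000001, C[3] = 0b00101100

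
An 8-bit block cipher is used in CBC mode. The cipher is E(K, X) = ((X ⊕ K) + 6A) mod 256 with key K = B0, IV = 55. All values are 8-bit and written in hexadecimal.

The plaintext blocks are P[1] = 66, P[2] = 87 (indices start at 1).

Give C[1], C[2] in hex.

CBC encryption: C_i = E(K, P_i ⊕ C_{i−1}), with C_{0} = IV.
C[1]: P[1] ⊕ 55 = 33; E(K, 33) = ED.
C[2]: P[2] ⊕ ED = 6A; E(K, 6A) = 44.

C[1] = ED, C[2] = 44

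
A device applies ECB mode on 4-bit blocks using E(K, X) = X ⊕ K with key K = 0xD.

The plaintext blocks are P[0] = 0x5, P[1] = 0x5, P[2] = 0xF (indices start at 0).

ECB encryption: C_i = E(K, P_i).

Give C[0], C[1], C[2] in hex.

C[0]: E(K, 0x5) = 0x8.
C[1]: E(K, 0x5) = 0x8.
C[2]: E(K, 0xF) = 0x2.

C[0] = 0x8, C[1] = 0x8, C[2] = 0x2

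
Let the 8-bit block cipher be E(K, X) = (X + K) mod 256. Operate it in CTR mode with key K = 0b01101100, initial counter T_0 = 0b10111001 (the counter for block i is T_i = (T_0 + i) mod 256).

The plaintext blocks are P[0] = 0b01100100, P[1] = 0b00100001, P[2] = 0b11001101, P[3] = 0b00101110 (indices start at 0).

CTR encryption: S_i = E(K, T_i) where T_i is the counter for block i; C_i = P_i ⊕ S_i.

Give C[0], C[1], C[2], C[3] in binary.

C[0]: T = 0b10111001, S = E(K, T) = 0b00100101; 0b01100100 ⊕ 0b00100101 = 0b01000001.
C[1]: T = 0b10111010, S = E(K, T) = 0b00100110; 0b00100001 ⊕ 0b00100110 = 0b00000111.
C[2]: T = 0b10111011, S = E(K, T) = 0b00100111; 0b11001101 ⊕ 0b00100111 = 0b11101010.
C[3]: T = 0b10111100, S = E(K, T) = 0b00101000; 0b00101110 ⊕ 0b00101000 = 0b00000110.

C[0] = 0b01000001, C[1] = 0b00000111, C[2] = 0b11101010, C[3] = 0b00000110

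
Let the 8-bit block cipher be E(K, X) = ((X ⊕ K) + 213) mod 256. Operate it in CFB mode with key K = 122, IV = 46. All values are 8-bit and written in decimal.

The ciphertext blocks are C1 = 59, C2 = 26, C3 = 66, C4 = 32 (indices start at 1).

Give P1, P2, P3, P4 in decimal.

CFB decryption: P_i = C_i ⊕ E(K, C_{i−1}), with C_{0} = IV.
P1: E(K, 46) = 41; 59 ⊕ 41 = 18.
P2: E(K, 59) = 22; 26 ⊕ 22 = 12.
P3: E(K, 26) = 53; 66 ⊕ 53 = 119.
P4: E(K, 66) = 13; 32 ⊕ 13 = 45.

P1 = 18, P2 = 12, P3 = 119, P4 = 45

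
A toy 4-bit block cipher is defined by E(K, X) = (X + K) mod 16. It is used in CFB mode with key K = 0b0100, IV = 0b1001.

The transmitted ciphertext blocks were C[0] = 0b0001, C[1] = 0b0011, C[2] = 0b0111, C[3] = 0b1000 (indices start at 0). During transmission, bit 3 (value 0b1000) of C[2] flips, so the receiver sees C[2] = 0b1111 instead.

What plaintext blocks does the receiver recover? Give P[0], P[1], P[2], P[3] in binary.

P[0] = 0b1100, P[1] = 0b0110, P[2] = 0b1000, P[3] = 0b1011

CFB decryption: P_i = C_i ⊕ E(K, C_{i−1}), with C_{−1} = IV.
Only C[2] changed, to 0b1111. In CFB, a change in C_i flips the same bit in P_i and garbles P_{i+1}. Decrypting the received ciphertext:
P[0]: E(K, 0b1001) = 0b1101; 0b0001 ⊕ 0b1101 = 0b1100.
P[1]: E(K, 0b0001) = 0b0101; 0b0011 ⊕ 0b0101 = 0b0110.
P[2]: E(K, 0b0011) = 0b0111; 0b1111 ⊕ 0b0111 = 0b1000.
P[3]: E(K, 0b1111) = 0b0011; 0b1000 ⊕ 0b0011 = 0b1011.
Blocks that differ from the original plaintext: P[2], P[3].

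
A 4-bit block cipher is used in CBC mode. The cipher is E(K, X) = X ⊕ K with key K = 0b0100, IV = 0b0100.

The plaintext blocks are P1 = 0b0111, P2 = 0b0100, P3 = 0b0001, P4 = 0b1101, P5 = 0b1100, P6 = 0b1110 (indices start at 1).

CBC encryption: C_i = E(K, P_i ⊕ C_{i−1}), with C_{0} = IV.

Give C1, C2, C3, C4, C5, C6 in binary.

C1: P1 ⊕ 0b0100 = 0b0011; E(K, 0b0011) = 0b0111.
C2: P2 ⊕ 0b0111 = 0b0011; E(K, 0b0011) = 0b0111.
C3: P3 ⊕ 0b0111 = 0b0110; E(K, 0b0110) = 0b0010.
C4: P4 ⊕ 0b0010 = 0b1111; E(K, 0b1111) = 0b1011.
C5: P5 ⊕ 0b1011 = 0b0111; E(K, 0b0111) = 0b0011.
C6: P6 ⊕ 0b0011 = 0b1101; E(K, 0b1101) = 0b1001.

C1 = 0b0111, C2 = 0b0111, C3 = 0b0010, C4 = 0b1011, C5 = 0b0011, C6 = 0b1001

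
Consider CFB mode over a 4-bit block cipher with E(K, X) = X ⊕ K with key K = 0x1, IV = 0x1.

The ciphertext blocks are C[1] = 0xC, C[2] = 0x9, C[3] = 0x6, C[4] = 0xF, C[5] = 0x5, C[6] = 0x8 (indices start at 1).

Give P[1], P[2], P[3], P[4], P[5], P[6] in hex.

P[1] = 0xC, P[2] = 0x4, P[3] = 0xE, P[4] = 0x8, P[5] = 0xB, P[6] = 0xC

CFB decryption: P_i = C_i ⊕ E(K, C_{i−1}), with C_{0} = IV.
P[1]: E(K, 0x1) = 0x0; 0xC ⊕ 0x0 = 0xC.
P[2]: E(K, 0xC) = 0xD; 0x9 ⊕ 0xD = 0x4.
P[3]: E(K, 0x9) = 0x8; 0x6 ⊕ 0x8 = 0xE.
P[4]: E(K, 0x6) = 0x7; 0xF ⊕ 0x7 = 0x8.
P[5]: E(K, 0xF) = 0xE; 0x5 ⊕ 0xE = 0xB.
P[6]: E(K, 0x5) = 0x4; 0x8 ⊕ 0x4 = 0xC.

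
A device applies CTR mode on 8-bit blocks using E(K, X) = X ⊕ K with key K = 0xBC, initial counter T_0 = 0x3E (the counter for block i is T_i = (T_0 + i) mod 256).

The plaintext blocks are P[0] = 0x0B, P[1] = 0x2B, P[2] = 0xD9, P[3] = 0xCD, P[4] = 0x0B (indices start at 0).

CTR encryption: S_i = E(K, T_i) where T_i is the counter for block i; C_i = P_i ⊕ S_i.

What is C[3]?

C[3] = 0x30

C[0]: T = 0x3E, S = E(K, T) = 0x82; 0x0B ⊕ 0x82 = 0x89.
C[1]: T = 0x3F, S = E(K, T) = 0x83; 0x2B ⊕ 0x83 = 0xA8.
C[2]: T = 0x40, S = E(K, T) = 0xFC; 0xD9 ⊕ 0xFC = 0x25.
C[3]: T = 0x41, S = E(K, T) = 0xFD; 0xCD ⊕ 0xFD = 0x30.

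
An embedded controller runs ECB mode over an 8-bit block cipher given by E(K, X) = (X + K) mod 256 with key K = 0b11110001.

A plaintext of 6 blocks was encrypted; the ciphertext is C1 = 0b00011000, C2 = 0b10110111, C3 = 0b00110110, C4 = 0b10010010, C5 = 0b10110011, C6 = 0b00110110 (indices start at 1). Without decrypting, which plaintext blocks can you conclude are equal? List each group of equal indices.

P3 = P6

ECB encrypts each block independently with the same key, so equal ciphertext blocks imply equal plaintext blocks.
C3 = C6 = 0b00110110, so P3 = P6.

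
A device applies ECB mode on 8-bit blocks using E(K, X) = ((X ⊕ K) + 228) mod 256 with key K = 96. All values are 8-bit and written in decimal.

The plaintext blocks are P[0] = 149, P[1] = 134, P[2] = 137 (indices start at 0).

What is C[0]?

ECB encryption: C_i = E(K, P_i).
C[0]: E(K, 149) = 217.

C[0] = 217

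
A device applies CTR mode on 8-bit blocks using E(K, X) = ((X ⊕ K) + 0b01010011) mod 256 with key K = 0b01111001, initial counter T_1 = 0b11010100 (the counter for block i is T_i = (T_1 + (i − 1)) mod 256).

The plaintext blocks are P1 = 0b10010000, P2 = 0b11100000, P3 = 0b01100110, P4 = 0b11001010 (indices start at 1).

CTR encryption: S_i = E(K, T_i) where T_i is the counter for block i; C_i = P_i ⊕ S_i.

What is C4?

C4 = 0b11001011

C1: T = 0b11010100, S = E(K, T) = 0b00000000; 0b10010000 ⊕ 0b00000000 = 0b10010000.
C2: T = 0b11010101, S = E(K, T) = 0b11111111; 0b11100000 ⊕ 0b11111111 = 0b00011111.
C3: T = 0b11010110, S = E(K, T) = 0b00000010; 0b01100110 ⊕ 0b00000010 = 0b01100100.
C4: T = 0b11010111, S = E(K, T) = 0b00000001; 0b11001010 ⊕ 0b00000001 = 0b11001011.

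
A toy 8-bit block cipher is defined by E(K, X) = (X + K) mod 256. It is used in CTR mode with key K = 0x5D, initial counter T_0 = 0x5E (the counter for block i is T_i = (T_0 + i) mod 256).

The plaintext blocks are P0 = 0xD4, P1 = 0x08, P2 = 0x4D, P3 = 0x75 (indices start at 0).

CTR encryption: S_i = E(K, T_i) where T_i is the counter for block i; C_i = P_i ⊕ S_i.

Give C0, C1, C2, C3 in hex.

C0: T = 0x5E, S = E(K, T) = 0xBB; 0xD4 ⊕ 0xBB = 0x6F.
C1: T = 0x5F, S = E(K, T) = 0xBC; 0x08 ⊕ 0xBC = 0xB4.
C2: T = 0x60, S = E(K, T) = 0xBD; 0x4D ⊕ 0xBD = 0xF0.
C3: T = 0x61, S = E(K, T) = 0xBE; 0x75 ⊕ 0xBE = 0xCB.

C0 = 0x6F, C1 = 0xB4, C2 = 0xF0, C3 = 0xCB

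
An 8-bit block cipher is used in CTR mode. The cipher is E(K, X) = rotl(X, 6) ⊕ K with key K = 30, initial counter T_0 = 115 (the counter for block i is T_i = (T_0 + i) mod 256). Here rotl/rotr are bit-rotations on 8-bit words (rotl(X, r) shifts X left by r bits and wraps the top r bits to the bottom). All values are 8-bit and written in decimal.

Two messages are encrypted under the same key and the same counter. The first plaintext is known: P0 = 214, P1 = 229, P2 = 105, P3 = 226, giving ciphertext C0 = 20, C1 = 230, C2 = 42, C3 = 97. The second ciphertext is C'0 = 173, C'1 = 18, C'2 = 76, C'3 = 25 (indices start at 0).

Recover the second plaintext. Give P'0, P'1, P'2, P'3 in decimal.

P'0 = 111, P'1 = 17, P'2 = 15, P'3 = 154

In CTR with a reused counter, both messages share the same keystream S_i, so C_i ⊕ C'_i = P_i ⊕ P'_i and thus P'_i = P_i ⊕ C_i ⊕ C'_i.
P'0: 214 ⊕ 20 ⊕ 173 = 111.
P'1: 229 ⊕ 230 ⊕ 18 = 17.
P'2: 105 ⊕ 42 ⊕ 76 = 15.
P'3: 226 ⊕ 97 ⊕ 25 = 154.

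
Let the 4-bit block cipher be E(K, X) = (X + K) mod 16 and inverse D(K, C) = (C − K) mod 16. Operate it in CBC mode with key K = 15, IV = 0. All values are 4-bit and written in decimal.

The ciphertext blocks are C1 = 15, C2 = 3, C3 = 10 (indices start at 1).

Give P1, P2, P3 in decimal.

CBC decryption: P_i = D(K, C_i) ⊕ C_{i−1}, with C_{0} = IV.
P1: D(K, 15) = 0; 0 ⊕ 0 = 0.
P2: D(K, 3) = 4; 4 ⊕ 15 = 11.
P3: D(K, 10) = 11; 11 ⊕ 3 = 8.

P1 = 0, P2 = 11, P3 = 8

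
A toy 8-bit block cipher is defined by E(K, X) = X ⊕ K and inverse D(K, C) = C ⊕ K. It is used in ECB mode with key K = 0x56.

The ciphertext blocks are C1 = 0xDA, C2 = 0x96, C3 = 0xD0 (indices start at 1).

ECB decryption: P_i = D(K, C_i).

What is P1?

P1: D(K, 0xDA) = 0x8C.

P1 = 0x8C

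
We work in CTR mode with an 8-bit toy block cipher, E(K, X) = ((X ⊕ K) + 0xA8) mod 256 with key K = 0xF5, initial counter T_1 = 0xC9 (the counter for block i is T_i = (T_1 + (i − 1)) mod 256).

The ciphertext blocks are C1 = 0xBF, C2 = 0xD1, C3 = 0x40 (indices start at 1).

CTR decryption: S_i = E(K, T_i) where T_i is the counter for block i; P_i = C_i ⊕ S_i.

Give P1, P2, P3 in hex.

P1: T = 0xC9, S = E(K, T) = 0xE4; 0xBF ⊕ 0xE4 = 0x5B.
P2: T = 0xCA, S = E(K, T) = 0xE7; 0xD1 ⊕ 0xE7 = 0x36.
P3: T = 0xCB, S = E(K, T) = 0xE6; 0x40 ⊕ 0xE6 = 0xA6.

P1 = 0x5B, P2 = 0x36, P3 = 0xA6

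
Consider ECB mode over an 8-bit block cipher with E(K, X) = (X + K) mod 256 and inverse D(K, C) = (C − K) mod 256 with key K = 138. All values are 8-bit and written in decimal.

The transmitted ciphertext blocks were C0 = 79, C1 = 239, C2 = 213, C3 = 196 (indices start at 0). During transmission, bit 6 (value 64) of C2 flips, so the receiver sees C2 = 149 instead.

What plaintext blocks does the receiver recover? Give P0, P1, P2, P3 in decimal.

P0 = 197, P1 = 101, P2 = 11, P3 = 58

ECB decryption: P_i = D(K, C_i).
Only C2 changed, to 149. In ECB, a change in C_i affects only P_i. Decrypting the received ciphertext:
P0: D(K, 79) = 197.
P1: D(K, 239) = 101.
P2: D(K, 149) = 11.
P3: D(K, 196) = 58.
Blocks that differ from the original plaintext: P2.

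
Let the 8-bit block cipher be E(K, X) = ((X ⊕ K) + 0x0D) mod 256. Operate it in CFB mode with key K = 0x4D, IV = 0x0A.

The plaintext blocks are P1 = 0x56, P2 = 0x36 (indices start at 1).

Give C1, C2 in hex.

CFB encryption: C_i = P_i ⊕ E(K, C_{i−1}), with C_{0} = IV.
C1: E(K, 0x0A) = 0x54; 0x56 ⊕ 0x54 = 0x02.
C2: E(K, 0x02) = 0x5C; 0x36 ⊕ 0x5C = 0x6A.

C1 = 0x02, C2 = 0x6A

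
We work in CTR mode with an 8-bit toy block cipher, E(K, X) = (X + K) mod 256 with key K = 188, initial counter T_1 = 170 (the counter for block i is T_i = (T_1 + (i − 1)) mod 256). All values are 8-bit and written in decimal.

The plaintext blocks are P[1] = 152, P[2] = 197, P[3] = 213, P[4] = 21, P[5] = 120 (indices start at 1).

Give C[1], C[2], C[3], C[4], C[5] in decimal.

C[1] = 254, C[2] = 162, C[3] = 189, C[4] = 124, C[5] = 18

CTR encryption: S_i = E(K, T_i) where T_i is the counter for block i; C_i = P_i ⊕ S_i.
C[1]: T = 170, S = E(K, T) = 102; 152 ⊕ 102 = 254.
C[2]: T = 171, S = E(K, T) = 103; 197 ⊕ 103 = 162.
C[3]: T = 172, S = E(K, T) = 104; 213 ⊕ 104 = 189.
C[4]: T = 173, S = E(K, T) = 105; 21 ⊕ 105 = 124.
C[5]: T = 174, S = E(K, T) = 106; 120 ⊕ 106 = 18.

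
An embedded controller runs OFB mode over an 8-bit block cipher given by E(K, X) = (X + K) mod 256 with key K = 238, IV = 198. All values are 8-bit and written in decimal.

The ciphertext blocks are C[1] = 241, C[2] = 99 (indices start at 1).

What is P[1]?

OFB decryption: S_i = E(K, S_{i−1}) with S_{0} = IV; P_i = C_i ⊕ S_i.
P[1]: S = E(K, 198) = 180; 241 ⊕ 180 = 69.

P[1] = 69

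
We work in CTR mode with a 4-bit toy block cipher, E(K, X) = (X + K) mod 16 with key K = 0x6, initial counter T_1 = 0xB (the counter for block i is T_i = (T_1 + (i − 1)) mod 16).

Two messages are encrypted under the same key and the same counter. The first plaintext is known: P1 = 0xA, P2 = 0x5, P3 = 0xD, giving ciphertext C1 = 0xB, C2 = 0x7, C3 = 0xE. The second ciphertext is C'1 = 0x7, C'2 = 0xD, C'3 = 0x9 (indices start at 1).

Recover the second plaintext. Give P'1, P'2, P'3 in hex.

P'1 = 0x6, P'2 = 0xF, P'3 = 0xA

In CTR with a reused counter, both messages share the same keystream S_i, so C_i ⊕ C'_i = P_i ⊕ P'_i and thus P'_i = P_i ⊕ C_i ⊕ C'_i.
P'1: 0xA ⊕ 0xB ⊕ 0x7 = 0x6.
P'2: 0x5 ⊕ 0x7 ⊕ 0xD = 0xF.
P'3: 0xD ⊕ 0xE ⊕ 0x9 = 0xA.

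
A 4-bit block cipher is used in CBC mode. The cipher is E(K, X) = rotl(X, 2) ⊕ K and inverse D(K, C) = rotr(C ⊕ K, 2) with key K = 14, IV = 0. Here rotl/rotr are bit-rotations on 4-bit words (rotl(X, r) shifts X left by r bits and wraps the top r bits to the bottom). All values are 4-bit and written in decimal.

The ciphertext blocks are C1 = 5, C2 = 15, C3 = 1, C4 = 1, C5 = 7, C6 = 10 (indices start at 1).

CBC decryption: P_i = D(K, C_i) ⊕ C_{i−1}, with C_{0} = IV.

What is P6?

P6: D(K, 10) = 1; 1 ⊕ 7 = 6.

P6 = 6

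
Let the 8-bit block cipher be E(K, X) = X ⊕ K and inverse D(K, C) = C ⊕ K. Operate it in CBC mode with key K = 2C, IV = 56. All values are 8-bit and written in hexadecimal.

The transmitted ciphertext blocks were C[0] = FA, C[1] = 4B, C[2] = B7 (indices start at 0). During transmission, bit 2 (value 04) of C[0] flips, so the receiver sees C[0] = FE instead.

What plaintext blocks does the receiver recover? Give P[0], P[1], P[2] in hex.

CBC decryption: P_i = D(K, C_i) ⊕ C_{i−1}, with C_{−1} = IV.
Only C[0] changed, to FE. In CBC, a change in C_i garbles P_i and flips the same bit in P_{i+1}. Decrypting the received ciphertext:
P[0]: D(K, FE) = D2; D2 ⊕ 56 = 84.
P[1]: D(K, 4B) = 67; 67 ⊕ FE = 99.
P[2]: D(K, B7) = 9B; 9B ⊕ 4B = D0.
Blocks that differ from the original plaintext: P[0], P[1].

P[0] = 84, P[1] = 99, P[2] = D0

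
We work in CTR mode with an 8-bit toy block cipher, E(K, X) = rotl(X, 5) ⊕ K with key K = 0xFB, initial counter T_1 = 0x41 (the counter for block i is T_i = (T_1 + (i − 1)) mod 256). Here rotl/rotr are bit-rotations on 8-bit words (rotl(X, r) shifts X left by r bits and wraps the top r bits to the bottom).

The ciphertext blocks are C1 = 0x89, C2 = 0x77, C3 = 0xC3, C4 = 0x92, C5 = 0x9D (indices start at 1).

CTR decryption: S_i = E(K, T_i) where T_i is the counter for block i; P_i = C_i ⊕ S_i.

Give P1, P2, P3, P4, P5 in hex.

P1 = 0x5A, P2 = 0xC4, P3 = 0x50, P4 = 0xE1, P5 = 0xCE

P1: T = 0x41, S = E(K, T) = 0xD3; 0x89 ⊕ 0xD3 = 0x5A.
P2: T = 0x42, S = E(K, T) = 0xB3; 0x77 ⊕ 0xB3 = 0xC4.
P3: T = 0x43, S = E(K, T) = 0x93; 0xC3 ⊕ 0x93 = 0x50.
P4: T = 0x44, S = E(K, T) = 0x73; 0x92 ⊕ 0x73 = 0xE1.
P5: T = 0x45, S = E(K, T) = 0x53; 0x9D ⊕ 0x53 = 0xCE.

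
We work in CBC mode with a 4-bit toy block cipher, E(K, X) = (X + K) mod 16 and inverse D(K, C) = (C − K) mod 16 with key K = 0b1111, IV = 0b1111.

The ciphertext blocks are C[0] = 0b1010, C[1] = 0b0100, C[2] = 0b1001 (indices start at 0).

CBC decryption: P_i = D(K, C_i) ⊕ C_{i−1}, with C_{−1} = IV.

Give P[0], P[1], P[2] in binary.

P[0] = 0b0100, P[1] = 0b1111, P[2] = 0b1110

P[0]: D(K, 0b1010) = 0b1011; 0b1011 ⊕ 0b1111 = 0b0100.
P[1]: D(K, 0b0100) = 0b0101; 0b0101 ⊕ 0b1010 = 0b1111.
P[2]: D(K, 0b1001) = 0b1010; 0b1010 ⊕ 0b0100 = 0b1110.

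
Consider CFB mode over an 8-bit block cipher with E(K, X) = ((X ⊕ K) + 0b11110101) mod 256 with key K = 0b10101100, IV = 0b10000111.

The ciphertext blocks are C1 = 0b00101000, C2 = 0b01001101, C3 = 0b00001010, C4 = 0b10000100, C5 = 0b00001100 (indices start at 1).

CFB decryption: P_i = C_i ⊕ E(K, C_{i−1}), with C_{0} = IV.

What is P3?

P3: E(K, 0b01001101) = 0b11010110; 0b00001010 ⊕ 0b11010110 = 0b11011100.

P3 = 0b11011100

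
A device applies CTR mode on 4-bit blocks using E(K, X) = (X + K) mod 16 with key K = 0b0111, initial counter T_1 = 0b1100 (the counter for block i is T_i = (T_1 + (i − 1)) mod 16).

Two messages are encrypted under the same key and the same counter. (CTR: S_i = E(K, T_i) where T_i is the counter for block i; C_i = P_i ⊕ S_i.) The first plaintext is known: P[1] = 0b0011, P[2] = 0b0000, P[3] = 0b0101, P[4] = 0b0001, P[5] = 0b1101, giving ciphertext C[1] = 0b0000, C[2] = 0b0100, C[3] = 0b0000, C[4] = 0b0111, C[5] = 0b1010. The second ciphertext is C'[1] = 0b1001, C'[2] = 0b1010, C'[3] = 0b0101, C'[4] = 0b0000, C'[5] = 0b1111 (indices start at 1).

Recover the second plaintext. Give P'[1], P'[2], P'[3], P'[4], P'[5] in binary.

P'[1] = 0b1010, P'[2] = 0b1110, P'[3] = 0b0000, P'[4] = 0b0110, P'[5] = 0b1000

In CTR with a reused counter, both messages share the same keystream S_i, so C_i ⊕ C'_i = P_i ⊕ P'_i and thus P'_i = P_i ⊕ C_i ⊕ C'_i.
P'[1]: 0b0011 ⊕ 0b0000 ⊕ 0b1001 = 0b1010.
P'[2]: 0b0000 ⊕ 0b0100 ⊕ 0b1010 = 0b1110.
P'[3]: 0b0101 ⊕ 0b0000 ⊕ 0b0101 = 0b0000.
P'[4]: 0b0001 ⊕ 0b0111 ⊕ 0b0000 = 0b0110.
P'[5]: 0b1101 ⊕ 0b1010 ⊕ 0b1111 = 0b1000.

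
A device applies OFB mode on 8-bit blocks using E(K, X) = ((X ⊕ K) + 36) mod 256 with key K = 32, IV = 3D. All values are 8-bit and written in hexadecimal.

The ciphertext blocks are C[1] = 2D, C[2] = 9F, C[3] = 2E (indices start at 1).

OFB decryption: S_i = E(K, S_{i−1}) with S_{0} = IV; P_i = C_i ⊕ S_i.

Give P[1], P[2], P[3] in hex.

P[1]: S = E(K, 3D) = 45; 2D ⊕ 45 = 68.
P[2]: S = E(K, 45) = AD; 9F ⊕ AD = 32.
P[3]: S = E(K, AD) = D5; 2E ⊕ D5 = FB.

P[1] = 68, P[2] = 32, P[3] = FB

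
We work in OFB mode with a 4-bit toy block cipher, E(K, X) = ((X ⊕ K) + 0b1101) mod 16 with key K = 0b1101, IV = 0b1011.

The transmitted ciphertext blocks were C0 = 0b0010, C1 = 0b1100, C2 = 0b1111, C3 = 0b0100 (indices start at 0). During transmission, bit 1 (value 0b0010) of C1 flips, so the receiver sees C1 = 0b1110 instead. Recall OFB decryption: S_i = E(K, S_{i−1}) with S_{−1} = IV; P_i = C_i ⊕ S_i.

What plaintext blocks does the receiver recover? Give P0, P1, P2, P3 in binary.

P0 = 0b0001, P1 = 0b0101, P2 = 0b1100, P3 = 0b1111

Only C1 changed, to 0b1110. In OFB, a change in C_i flips the same bit in P_i only; the keystream is unaffected. Decrypting the received ciphertext:
P0: S = E(K, 0b1011) = 0b0011; 0b0010 ⊕ 0b0011 = 0b0001.
P1: S = E(K, 0b0011) = 0b1011; 0b1110 ⊕ 0b1011 = 0b0101.
P2: S = E(K, 0b1011) = 0b0011; 0b1111 ⊕ 0b0011 = 0b1100.
P3: S = E(K, 0b0011) = 0b1011; 0b0100 ⊕ 0b1011 = 0b1111.
Blocks that differ from the original plaintext: P1.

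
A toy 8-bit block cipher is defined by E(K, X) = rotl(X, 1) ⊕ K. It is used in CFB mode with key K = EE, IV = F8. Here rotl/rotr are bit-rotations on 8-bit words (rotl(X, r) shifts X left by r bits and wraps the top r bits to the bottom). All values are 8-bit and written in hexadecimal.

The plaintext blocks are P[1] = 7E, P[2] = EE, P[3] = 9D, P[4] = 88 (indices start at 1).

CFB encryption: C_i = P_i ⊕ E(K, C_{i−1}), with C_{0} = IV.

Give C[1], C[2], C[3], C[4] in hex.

C[1]: E(K, F8) = 1F; 7E ⊕ 1F = 61.
C[2]: E(K, 61) = 2C; EE ⊕ 2C = C2.
C[3]: E(K, C2) = 6B; 9D ⊕ 6B = F6.
C[4]: E(K, F6) = 03; 88 ⊕ 03 = 8B.

C[1] = 61, C[2] = C2, C[3] = F6, C[4] = 8B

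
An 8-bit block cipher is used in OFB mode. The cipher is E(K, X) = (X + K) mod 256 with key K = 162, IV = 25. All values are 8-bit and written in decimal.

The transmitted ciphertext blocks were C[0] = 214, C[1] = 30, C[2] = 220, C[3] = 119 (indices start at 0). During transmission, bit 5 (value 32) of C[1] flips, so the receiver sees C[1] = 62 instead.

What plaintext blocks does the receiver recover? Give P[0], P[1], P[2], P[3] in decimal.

P[0] = 109, P[1] = 99, P[2] = 35, P[3] = 214

OFB decryption: S_i = E(K, S_{i−1}) with S_{−1} = IV; P_i = C_i ⊕ S_i.
Only C[1] changed, to 62. In OFB, a change in C_i flips the same bit in P_i only; the keystream is unaffected. Decrypting the received ciphertext:
P[0]: S = E(K, 25) = 187; 214 ⊕ 187 = 109.
P[1]: S = E(K, 187) = 93; 62 ⊕ 93 = 99.
P[2]: S = E(K, 93) = 255; 220 ⊕ 255 = 35.
P[3]: S = E(K, 255) = 161; 119 ⊕ 161 = 214.
Blocks that differ from the original plaintext: P[1].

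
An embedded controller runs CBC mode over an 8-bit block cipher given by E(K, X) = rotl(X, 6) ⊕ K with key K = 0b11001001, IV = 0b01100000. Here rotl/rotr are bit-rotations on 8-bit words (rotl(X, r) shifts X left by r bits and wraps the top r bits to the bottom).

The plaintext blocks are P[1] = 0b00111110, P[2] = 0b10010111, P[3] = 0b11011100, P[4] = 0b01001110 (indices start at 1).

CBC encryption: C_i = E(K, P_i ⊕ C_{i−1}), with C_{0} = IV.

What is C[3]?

C[3] = 0b00010000

C[1]: P[1] ⊕ 0b01100000 = 0b01011110; E(K, 0b01011110) = 0b01011110.
C[2]: P[2] ⊕ 0b01011110 = 0b11001001; E(K, 0b11001001) = 0b10111011.
C[3]: P[3] ⊕ 0b10111011 = 0b01100111; E(K, 0b01100111) = 0b00010000.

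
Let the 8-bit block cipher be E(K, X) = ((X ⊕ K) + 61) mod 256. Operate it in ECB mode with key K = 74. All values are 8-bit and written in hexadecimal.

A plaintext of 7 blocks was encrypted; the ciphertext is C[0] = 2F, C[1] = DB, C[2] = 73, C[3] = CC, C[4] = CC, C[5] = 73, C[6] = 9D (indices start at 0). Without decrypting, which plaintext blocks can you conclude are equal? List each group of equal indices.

P[2] = P[5]; P[3] = P[4]

ECB encrypts each block independently with the same key, so equal ciphertext blocks imply equal plaintext blocks.
C[2] = C[5] = 73, so P[2] = P[5].
C[3] = C[4] = CC, so P[3] = P[4].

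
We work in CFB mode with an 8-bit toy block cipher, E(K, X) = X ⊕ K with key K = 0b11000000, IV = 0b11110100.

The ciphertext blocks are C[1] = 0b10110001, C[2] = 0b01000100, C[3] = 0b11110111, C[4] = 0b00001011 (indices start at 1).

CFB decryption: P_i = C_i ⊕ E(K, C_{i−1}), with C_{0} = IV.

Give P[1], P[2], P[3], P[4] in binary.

P[1] = 0b10000101, P[2] = 0b00110101, P[3] = 0b01110011, P[4] = 0b00111100

P[1]: E(K, 0b11110100) = 0b00110100; 0b10110001 ⊕ 0b00110100 = 0b10000101.
P[2]: E(K, 0b10110001) = 0b01110001; 0b01000100 ⊕ 0b01110001 = 0b00110101.
P[3]: E(K, 0b01000100) = 0b10000100; 0b11110111 ⊕ 0b10000100 = 0b01110011.
P[4]: E(K, 0b11110111) = 0b00110111; 0b00001011 ⊕ 0b00110111 = 0b00111100.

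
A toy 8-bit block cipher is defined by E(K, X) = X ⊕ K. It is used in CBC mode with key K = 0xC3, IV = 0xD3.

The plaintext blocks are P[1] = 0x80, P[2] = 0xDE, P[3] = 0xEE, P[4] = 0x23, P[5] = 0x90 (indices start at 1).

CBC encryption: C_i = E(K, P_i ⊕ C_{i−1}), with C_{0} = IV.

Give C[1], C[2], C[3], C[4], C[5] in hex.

C[1] = 0x90, C[2] = 0x8D, C[3] = 0xA0, C[4] = 0x40, C[5] = 0x13

C[1]: P[1] ⊕ 0xD3 = 0x53; E(K, 0x53) = 0x90.
C[2]: P[2] ⊕ 0x90 = 0x4E; E(K, 0x4E) = 0x8D.
C[3]: P[3] ⊕ 0x8D = 0x63; E(K, 0x63) = 0xA0.
C[4]: P[4] ⊕ 0xA0 = 0x83; E(K, 0x83) = 0x40.
C[5]: P[5] ⊕ 0x40 = 0xD0; E(K, 0xD0) = 0x13.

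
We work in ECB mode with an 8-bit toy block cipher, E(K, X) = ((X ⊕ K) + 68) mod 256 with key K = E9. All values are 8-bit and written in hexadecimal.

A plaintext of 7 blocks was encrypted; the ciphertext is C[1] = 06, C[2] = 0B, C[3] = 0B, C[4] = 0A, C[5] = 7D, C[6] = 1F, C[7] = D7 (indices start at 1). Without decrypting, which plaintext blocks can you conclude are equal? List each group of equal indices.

ECB encrypts each block independently with the same key, so equal ciphertext blocks imply equal plaintext blocks.
C[2] = C[3] = 0B, so P[2] = P[3].

P[2] = P[3]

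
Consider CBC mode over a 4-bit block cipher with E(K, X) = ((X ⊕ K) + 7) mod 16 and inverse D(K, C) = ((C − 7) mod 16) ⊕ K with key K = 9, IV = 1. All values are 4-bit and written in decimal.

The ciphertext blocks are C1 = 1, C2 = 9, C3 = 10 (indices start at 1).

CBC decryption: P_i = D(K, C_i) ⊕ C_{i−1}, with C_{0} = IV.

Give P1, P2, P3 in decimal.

P1: D(K, 1) = 3; 3 ⊕ 1 = 2.
P2: D(K, 9) = 11; 11 ⊕ 1 = 10.
P3: D(K, 10) = 10; 10 ⊕ 9 = 3.

P1 = 2, P2 = 10, P3 = 3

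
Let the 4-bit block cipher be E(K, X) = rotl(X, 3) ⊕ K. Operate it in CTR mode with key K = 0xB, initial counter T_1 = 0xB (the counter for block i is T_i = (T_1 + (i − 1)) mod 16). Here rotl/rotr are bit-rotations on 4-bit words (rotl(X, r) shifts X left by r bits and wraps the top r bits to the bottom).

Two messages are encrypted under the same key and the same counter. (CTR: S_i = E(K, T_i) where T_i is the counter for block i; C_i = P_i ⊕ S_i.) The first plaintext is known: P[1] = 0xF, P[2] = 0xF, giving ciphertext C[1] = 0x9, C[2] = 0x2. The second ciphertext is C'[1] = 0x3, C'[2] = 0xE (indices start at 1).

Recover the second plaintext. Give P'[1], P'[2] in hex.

In CTR with a reused counter, both messages share the same keystream S_i, so C_i ⊕ C'_i = P_i ⊕ P'_i and thus P'_i = P_i ⊕ C_i ⊕ C'_i.
P'[1]: 0xF ⊕ 0x9 ⊕ 0x3 = 0x5.
P'[2]: 0xF ⊕ 0x2 ⊕ 0xE = 0x3.

P'[1] = 0x5, P'[2] = 0x3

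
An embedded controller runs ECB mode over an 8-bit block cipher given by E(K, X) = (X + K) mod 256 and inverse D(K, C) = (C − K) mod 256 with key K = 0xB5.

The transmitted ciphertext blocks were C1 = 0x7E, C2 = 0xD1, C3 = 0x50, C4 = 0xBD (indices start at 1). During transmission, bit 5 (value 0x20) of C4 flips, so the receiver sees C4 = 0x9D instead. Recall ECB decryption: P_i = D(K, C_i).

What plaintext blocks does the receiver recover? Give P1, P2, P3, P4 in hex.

Only C4 changed, to 0x9D. In ECB, a change in C_i affects only P_i. Decrypting the received ciphertext:
P1: D(K, 0x7E) = 0xC9.
P2: D(K, 0xD1) = 0x1C.
P3: D(K, 0x50) = 0x9B.
P4: D(K, 0x9D) = 0xE8.
Blocks that differ from the original plaintext: P4.

P1 = 0xC9, P2 = 0x1C, P3 = 0x9B, P4 = 0xE8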